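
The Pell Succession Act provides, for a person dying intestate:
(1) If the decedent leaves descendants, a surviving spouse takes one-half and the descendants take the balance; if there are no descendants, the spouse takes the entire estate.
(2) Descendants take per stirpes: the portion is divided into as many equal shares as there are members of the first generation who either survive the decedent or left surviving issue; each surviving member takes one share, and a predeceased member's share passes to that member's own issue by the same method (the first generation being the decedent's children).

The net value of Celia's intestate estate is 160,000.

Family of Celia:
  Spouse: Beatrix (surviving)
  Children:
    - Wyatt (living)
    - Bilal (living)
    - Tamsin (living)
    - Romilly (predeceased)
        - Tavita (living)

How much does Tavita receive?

Tavita receives 20,000.

Beatrix takes one-half of 160,000 = 80,000. The remaining 80,000 passes to the descendants.
The descendants' portion (80,000) is divided into 4 shares of 20,000: Wyatt, Bilal, and Tamsin each take 20,000; Romilly's 20,000 share passes to Romilly's issue.
Romilly's share (20,000) passes entirely to Tavita.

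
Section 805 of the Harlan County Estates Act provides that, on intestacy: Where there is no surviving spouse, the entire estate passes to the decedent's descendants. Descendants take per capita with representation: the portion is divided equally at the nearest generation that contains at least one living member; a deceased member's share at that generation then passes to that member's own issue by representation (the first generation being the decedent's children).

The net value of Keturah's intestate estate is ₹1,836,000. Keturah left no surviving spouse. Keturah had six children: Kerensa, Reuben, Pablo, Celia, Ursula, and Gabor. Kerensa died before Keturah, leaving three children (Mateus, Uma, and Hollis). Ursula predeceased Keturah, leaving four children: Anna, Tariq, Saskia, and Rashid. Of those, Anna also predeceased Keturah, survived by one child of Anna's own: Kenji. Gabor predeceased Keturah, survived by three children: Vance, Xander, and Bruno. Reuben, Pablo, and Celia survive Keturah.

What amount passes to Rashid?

Rashid receives ₹76,500.

The entire ₹1,836,000 passes to the descendants.
That amount (₹1,836,000) is divided into 6 shares of ₹306,000: Reuben, Pablo, and Celia each take ₹306,000; Kerensa's ₹306,000 share passes to Kerensa's issue; Ursula's ₹306,000 share passes to Ursula's issue; Gabor's ₹306,000 share passes to Gabor's issue.
Kerensa's share (₹306,000) is divided into 3 shares of ₹102,000: Mateus, Uma, and Hollis each take ₹102,000.
Ursula's share (₹306,000) is divided into 4 shares of ₹76,500: Tariq, Saskia, and Rashid each take ₹76,500; Anna's ₹76,500 share passes to Anna's issue.
Anna's share (₹76,500) passes entirely to Kenji.
Gabor's share (₹306,000) is divided into 3 shares of ₹102,000: Vance, Xander, and Bruno each take ₹102,000.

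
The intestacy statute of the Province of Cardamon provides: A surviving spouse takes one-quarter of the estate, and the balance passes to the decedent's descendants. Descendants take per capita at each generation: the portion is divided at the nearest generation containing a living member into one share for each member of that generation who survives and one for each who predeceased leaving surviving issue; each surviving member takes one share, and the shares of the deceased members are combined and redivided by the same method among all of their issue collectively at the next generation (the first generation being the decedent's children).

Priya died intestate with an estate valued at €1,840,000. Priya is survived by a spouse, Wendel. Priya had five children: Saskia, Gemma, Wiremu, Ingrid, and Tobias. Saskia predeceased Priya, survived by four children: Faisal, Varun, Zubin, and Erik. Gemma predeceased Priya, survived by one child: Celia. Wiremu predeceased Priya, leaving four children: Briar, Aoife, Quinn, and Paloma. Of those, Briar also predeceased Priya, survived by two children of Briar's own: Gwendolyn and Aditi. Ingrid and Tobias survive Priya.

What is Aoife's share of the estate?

Wendel takes one-quarter of €1,840,000 = €460,000. The remaining €1,380,000 passes to the descendants.
The descendants' portion (€1,380,000) is divided at the children's generation into 5 shares of €276,000. Ingrid and Tobias each take €276,000. The 3 shares of the deceased (Saskia, Gemma, and Wiremu) are combined into a pool of €828,000.
That pool (€828,000) is divided at the grandchildren's generation into 9 shares of €92,000. Faisal, Varun, Zubin, Erik, Celia, Aoife, Quinn, and Paloma each take €92,000. The remaining share for the deceased Briar (€92,000) is carried to the next generation.
That pool (€92,000) is divided at the great-grandchildren's generation equally among Gwendolyn and Aditi: €46,000 each.

Aoife receives €92,000.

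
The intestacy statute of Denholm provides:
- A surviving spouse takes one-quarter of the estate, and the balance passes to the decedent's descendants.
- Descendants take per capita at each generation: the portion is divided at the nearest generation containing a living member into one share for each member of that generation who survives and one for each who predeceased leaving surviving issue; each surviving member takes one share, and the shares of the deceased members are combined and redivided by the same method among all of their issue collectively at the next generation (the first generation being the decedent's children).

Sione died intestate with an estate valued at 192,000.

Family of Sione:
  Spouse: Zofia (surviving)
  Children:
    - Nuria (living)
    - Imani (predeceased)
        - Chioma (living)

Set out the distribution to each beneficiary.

Zofia: 48,000; Nuria: 72,000; Chioma: 72,000

Zofia takes one-quarter of 192,000 = 48,000. The remaining 144,000 passes to the descendants.
The descendants' portion (144,000) is divided at the children's generation into 2 shares of 72,000. Nuria takes 72,000. The remaining share for the deceased Imani (72,000) is carried to the next generation.
That pool (72,000) passes entirely to Chioma, the sole taker at the grandchildren's generation.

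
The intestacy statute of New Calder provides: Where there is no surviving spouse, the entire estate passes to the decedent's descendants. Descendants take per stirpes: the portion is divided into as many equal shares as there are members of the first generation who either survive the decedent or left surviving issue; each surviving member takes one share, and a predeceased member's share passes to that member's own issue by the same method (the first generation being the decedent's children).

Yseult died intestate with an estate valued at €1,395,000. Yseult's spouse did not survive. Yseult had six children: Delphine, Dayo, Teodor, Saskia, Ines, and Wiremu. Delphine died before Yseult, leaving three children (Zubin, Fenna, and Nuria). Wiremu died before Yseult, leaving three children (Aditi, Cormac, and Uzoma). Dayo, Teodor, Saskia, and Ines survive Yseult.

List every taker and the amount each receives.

The entire €1,395,000 passes to the descendants.
That amount (€1,395,000) is divided into 6 shares of €232,500: Dayo, Teodor, Saskia, and Ines each take €232,500; Delphine's €232,500 share passes to Delphine's issue; Wiremu's €232,500 share passes to Wiremu's issue.
Delphine's share (€232,500) is divided into 3 shares of €77,500: Zubin, Fenna, and Nuria each take €77,500.
Wiremu's share (€232,500) is divided into 3 shares of €77,500: Aditi, Cormac, and Uzoma each take €77,500.

Zubin: €77,500; Fenna: €77,500; Nuria: €77,500; Dayo: €232,500; Teodor: €232,500; Saskia: €232,500; Ines: €232,500; Aditi: €77,500; Cormac: €77,500; Uzoma: €77,500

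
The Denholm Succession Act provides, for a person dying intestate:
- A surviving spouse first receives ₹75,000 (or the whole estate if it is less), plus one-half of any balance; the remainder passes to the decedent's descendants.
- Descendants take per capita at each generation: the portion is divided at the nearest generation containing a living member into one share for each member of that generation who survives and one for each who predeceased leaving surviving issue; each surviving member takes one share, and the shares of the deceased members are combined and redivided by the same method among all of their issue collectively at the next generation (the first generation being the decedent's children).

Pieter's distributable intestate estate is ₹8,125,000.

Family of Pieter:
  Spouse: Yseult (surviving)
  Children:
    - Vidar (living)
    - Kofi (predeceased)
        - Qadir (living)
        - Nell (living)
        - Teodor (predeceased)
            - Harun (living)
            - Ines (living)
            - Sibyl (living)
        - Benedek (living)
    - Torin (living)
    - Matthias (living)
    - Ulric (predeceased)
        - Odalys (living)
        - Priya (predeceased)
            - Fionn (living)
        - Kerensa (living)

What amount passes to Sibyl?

Yseult first takes ₹75,000, leaving a balance of ₹8,050,000. Yseult then takes one-half of the balance (₹4,025,000), for a total of ₹4,100,000. The remaining ₹4,025,000 passes to the descendants.
The descendants' portion (₹4,025,000) is divided at the children's generation into 5 shares of ₹805,000. Vidar, Torin, and Matthias each take ₹805,000. The 2 shares of the deceased (Kofi and Ulric) are combined into a pool of ₹1,610,000.
That pool (₹1,610,000) is divided at the grandchildren's generation into 7 shares of ₹230,000. Qadir, Nell, Benedek, Odalys, and Kerensa each take ₹230,000. The 2 shares of the deceased (Teodor and Priya) are combined into a pool of ₹460,000.
That pool (₹460,000) is divided at the great-grandchildren's generation equally among Harun, Ines, Sibyl, and Fionn: ₹115,000 each.

Sibyl receives ₹115,000.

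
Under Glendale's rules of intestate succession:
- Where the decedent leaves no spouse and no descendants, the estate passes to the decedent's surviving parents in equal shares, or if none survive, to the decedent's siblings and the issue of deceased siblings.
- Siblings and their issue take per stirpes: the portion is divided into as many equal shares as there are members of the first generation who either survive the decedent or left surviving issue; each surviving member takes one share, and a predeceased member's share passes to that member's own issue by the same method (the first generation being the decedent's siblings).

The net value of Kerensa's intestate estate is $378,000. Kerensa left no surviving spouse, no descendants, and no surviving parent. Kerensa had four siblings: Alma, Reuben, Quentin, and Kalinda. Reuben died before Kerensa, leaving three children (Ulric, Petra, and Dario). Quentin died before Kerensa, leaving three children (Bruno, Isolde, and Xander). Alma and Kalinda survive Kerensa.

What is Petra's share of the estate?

The entire $378,000 passes to the siblings and their issue.
That amount ($378,000) is divided into 4 shares of $94,500: Alma and Kalinda each take $94,500; Reuben's $94,500 share passes to Reuben's issue; Quentin's $94,500 share passes to Quentin's issue.
Reuben's share ($94,500) is divided into 3 shares of $31,500: Ulric, Petra, and Dario each take $31,500.
Quentin's share ($94,500) is divided into 3 shares of $31,500: Bruno, Isolde, and Xander each take $31,500.

Petra receives $31,500.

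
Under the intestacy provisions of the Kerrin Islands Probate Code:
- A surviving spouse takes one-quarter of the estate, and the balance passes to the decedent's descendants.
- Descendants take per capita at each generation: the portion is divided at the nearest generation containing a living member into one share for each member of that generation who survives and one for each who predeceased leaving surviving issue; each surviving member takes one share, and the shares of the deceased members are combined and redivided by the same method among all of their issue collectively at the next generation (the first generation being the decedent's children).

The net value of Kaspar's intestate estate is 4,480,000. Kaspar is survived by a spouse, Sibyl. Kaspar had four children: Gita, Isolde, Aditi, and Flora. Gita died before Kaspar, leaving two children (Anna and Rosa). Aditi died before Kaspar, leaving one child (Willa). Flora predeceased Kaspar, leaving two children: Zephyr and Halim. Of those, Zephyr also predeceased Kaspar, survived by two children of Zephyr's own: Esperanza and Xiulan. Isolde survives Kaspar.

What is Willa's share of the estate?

Willa receives 504,000.

Sibyl takes one-quarter of 4,480,000 = 1,120,000. The remaining 3,360,000 passes to the descendants.
The descendants' portion (3,360,000) is divided at the children's generation into 4 shares of 840,000. Isolde takes 840,000. The 3 shares of the deceased (Gita, Aditi, and Flora) are combined into a pool of 2,520,000.
That pool (2,520,000) is divided at the grandchildren's generation into 5 shares of 504,000. Anna, Rosa, Willa, and Halim each take 504,000. The remaining share for the deceased Zephyr (504,000) is carried to the next generation.
That pool (504,000) is divided at the great-grandchildren's generation equally among Esperanza and Xiulan: 252,000 each.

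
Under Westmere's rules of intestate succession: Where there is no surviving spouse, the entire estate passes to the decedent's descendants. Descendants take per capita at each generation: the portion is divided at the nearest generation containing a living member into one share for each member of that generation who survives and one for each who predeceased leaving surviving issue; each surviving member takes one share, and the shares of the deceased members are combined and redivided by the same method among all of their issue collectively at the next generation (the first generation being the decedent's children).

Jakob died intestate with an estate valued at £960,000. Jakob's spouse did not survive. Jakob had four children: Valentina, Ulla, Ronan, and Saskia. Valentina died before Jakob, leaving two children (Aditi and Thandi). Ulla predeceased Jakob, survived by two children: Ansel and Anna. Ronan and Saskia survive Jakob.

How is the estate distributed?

The entire £960,000 passes to the descendants.
That amount (£960,000) is divided at the children's generation into 4 shares of £240,000. Ronan and Saskia each take £240,000. The 2 shares of the deceased (Valentina and Ulla) are combined into a pool of £480,000.
That pool (£480,000) is divided at the grandchildren's generation equally among Aditi, Thandi, Ansel, and Anna: £120,000 each.

Aditi: £120,000; Thandi: £120,000; Ansel: £120,000; Anna: £120,000; Ronan: £240,000; Saskia: £240,000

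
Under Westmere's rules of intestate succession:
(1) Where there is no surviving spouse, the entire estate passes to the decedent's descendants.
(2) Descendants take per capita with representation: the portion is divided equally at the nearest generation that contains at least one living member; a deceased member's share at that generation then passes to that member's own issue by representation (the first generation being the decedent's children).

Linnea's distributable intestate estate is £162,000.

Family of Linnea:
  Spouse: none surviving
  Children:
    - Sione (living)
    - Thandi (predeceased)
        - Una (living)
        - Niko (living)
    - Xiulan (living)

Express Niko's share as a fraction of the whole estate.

Niko receives 1/6 of the estate.

The entire £162,000 passes to the descendants.
That amount (£162,000) is divided into 3 shares of £54,000: Sione and Xiulan each take £54,000; Thandi's £54,000 share passes to Thandi's issue.
Thandi's share (£54,000) is divided into 2 shares of £27,000: Una and Niko each take £27,000.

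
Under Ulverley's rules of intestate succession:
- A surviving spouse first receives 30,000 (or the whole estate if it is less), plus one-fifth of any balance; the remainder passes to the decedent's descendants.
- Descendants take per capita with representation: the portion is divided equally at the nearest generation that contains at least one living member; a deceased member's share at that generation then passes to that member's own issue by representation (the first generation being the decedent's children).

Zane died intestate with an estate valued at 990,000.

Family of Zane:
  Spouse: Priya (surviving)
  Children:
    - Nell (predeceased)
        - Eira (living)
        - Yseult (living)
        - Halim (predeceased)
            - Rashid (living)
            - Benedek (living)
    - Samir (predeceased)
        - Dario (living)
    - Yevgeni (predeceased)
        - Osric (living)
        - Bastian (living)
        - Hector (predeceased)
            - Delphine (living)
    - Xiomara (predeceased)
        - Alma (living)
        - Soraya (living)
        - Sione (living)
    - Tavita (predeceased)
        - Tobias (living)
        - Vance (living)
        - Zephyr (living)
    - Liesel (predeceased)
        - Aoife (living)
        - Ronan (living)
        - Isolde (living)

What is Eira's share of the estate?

Priya first takes 30,000, leaving a balance of 960,000. Priya then takes one-fifth of the balance (192,000), for a total of 222,000. The remaining 768,000 passes to the descendants.
No child survives, so the initial division is made at the grandchildren's generation.
The descendants' portion (768,000) is divided into 16 shares of 48,000: Eira, Yseult, Dario, Osric, Bastian, Alma, Soraya, Sione, Tobias, Vance, Zephyr, Aoife, Ronan, and Isolde each take 48,000; Halim's 48,000 share passes to Halim's issue; Hector's 48,000 share passes to Hector's issue.
Halim's share (48,000) is divided into 2 shares of 24,000: Rashid and Benedek each take 24,000.
Hector's share (48,000) passes entirely to Delphine.

Eira receives 48,000.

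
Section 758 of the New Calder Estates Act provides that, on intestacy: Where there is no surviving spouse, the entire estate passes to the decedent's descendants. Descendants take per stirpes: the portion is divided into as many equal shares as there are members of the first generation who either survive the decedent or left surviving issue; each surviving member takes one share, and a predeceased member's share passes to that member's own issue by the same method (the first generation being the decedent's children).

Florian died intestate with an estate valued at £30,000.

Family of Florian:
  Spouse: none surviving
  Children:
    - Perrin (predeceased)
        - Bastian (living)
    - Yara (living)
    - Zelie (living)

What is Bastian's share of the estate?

Bastian receives £10,000.

The entire £30,000 passes to the descendants.
That amount (£30,000) is divided into 3 shares of £10,000: Yara and Zelie each take £10,000; Perrin's £10,000 share passes to Perrin's issue.
Perrin's share (£10,000) passes entirely to Bastian.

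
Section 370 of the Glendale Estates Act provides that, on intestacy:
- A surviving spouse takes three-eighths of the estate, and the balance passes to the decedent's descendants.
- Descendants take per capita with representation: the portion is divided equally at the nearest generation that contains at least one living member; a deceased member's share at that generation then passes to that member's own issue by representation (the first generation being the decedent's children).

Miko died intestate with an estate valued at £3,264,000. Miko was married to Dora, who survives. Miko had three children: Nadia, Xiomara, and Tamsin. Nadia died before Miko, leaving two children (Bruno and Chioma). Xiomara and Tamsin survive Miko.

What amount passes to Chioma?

Chioma receives £340,000.

Dora takes three-eighths of £3,264,000 = £1,224,000. The remaining £2,040,000 passes to the descendants.
The descendants' portion (£2,040,000) is divided into 3 shares of £680,000: Xiomara and Tamsin each take £680,000; Nadia's £680,000 share passes to Nadia's issue.
Nadia's share (£680,000) is divided into 2 shares of £340,000: Bruno and Chioma each take £340,000.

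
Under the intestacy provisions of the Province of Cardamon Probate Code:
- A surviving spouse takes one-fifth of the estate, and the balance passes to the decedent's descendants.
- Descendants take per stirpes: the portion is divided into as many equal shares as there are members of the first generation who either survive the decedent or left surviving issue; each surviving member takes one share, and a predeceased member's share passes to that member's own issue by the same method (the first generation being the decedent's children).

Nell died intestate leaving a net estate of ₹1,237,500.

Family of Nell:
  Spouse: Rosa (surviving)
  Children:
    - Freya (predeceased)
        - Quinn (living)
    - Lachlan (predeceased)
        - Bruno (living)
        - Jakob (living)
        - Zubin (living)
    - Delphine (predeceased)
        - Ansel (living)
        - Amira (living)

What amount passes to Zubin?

Zubin receives ₹110,000.

Rosa takes one-fifth of ₹1,237,500 = ₹247,500. The remaining ₹990,000 passes to the descendants.
The descendants' portion (₹990,000) is divided into 3 shares of ₹330,000: Freya's ₹330,000 share passes to Freya's issue; Lachlan's ₹330,000 share passes to Lachlan's issue; Delphine's ₹330,000 share passes to Delphine's issue.
Freya's share (₹330,000) passes entirely to Quinn.
Lachlan's share (₹330,000) is divided into 3 shares of ₹110,000: Bruno, Jakob, and Zubin each take ₹110,000.
Delphine's share (₹330,000) is divided into 2 shares of ₹165,000: Ansel and Amira each take ₹165,000.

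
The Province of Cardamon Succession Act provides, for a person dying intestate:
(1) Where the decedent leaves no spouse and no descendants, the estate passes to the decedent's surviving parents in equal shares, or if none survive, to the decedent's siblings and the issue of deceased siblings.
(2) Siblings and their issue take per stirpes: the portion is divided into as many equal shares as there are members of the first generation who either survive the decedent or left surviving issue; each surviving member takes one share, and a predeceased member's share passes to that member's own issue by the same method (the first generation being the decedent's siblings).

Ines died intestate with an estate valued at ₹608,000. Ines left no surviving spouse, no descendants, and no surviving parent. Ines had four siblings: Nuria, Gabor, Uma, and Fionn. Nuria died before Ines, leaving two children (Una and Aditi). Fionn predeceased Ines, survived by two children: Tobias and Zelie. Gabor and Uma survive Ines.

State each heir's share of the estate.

The entire ₹608,000 passes to the siblings and their issue.
That amount (₹608,000) is divided into 4 shares of ₹152,000: Gabor and Uma each take ₹152,000; Nuria's ₹152,000 share passes to Nuria's issue; Fionn's ₹152,000 share passes to Fionn's issue.
Nuria's share (₹152,000) is divided into 2 shares of ₹76,000: Una and Aditi each take ₹76,000.
Fionn's share (₹152,000) is divided into 2 shares of ₹76,000: Tobias and Zelie each take ₹76,000.

Una: ₹76,000; Aditi: ₹76,000; Gabor: ₹152,000; Uma: ₹152,000; Tobias: ₹76,000; Zelie: ₹76,000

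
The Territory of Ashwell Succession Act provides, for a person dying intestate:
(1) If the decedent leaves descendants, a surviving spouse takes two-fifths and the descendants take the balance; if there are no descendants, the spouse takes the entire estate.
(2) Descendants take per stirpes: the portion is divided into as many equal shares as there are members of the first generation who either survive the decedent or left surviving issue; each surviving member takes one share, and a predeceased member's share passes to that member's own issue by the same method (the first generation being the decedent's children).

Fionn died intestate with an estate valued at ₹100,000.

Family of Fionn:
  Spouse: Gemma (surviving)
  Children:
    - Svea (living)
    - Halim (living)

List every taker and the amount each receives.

Gemma takes two-fifths of ₹100,000 = ₹40,000. The remaining ₹60,000 passes to the descendants.
The descendants' portion (₹60,000) is divided into 2 shares of ₹30,000: Svea and Halim each take ₹30,000.

Gemma: ₹40,000; Svea: ₹30,000; Halim: ₹30,000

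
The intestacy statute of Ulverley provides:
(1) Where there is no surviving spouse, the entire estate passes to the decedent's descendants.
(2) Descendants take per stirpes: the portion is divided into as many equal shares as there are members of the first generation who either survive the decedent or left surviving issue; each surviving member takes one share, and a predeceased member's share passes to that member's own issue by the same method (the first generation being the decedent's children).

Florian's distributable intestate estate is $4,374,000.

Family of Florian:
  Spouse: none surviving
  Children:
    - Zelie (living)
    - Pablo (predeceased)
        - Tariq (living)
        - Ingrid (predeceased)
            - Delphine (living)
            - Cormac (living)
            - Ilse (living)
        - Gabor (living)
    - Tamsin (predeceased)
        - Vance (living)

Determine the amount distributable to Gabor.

Gabor receives $486,000.

The entire $4,374,000 passes to the descendants.
That amount ($4,374,000) is divided into 3 shares of $1,458,000: Zelie takes $1,458,000; Pablo's $1,458,000 share passes to Pablo's issue; Tamsin's $1,458,000 share passes to Tamsin's issue.
Pablo's share ($1,458,000) is divided into 3 shares of $486,000: Tariq and Gabor each take $486,000; Ingrid's $486,000 share passes to Ingrid's issue.
Ingrid's share ($486,000) is divided into 3 shares of $162,000: Delphine, Cormac, and Ilse each take $162,000.
Tamsin's share ($1,458,000) passes entirely to Vance.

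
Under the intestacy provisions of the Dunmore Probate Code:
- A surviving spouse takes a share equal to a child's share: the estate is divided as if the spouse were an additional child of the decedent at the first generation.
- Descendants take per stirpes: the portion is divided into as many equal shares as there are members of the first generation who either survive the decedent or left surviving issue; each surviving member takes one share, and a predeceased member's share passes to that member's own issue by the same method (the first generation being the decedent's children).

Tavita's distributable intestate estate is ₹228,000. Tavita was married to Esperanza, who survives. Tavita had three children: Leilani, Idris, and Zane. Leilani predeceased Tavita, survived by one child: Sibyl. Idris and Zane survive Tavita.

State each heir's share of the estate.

The spouse counts as an additional share at the children's level, so there are 4 primary shares of ₹57,000. Esperanza takes one such share (₹57,000).
The children's combined portion (₹171,000) is divided into 3 shares of ₹57,000: Idris and Zane each take ₹57,000; Leilani's ₹57,000 share passes to Leilani's issue.
Leilani's share (₹57,000) passes entirely to Sibyl.

Esperanza: ₹57,000; Sibyl: ₹57,000; Idris: ₹57,000; Zane: ₹57,000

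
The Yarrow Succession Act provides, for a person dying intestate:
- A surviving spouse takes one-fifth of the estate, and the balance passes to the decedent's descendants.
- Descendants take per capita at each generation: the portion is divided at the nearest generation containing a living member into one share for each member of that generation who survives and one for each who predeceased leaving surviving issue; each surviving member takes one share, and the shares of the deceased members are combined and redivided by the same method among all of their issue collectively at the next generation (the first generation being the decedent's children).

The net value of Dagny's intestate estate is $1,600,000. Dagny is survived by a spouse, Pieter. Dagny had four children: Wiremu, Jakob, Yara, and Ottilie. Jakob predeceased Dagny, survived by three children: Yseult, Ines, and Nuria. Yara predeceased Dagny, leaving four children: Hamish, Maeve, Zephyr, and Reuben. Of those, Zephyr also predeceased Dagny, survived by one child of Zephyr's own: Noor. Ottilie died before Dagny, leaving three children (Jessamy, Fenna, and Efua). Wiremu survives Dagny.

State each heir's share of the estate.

Pieter takes one-fifth of $1,600,000 = $320,000. The remaining $1,280,000 passes to the descendants.
The descendants' portion ($1,280,000) is divided at the children's generation into 4 shares of $320,000. Wiremu takes $320,000. The 3 shares of the deceased (Jakob, Yara, and Ottilie) are combined into a pool of $960,000.
That pool ($960,000) is divided at the grandchildren's generation into 10 shares of $96,000. Yseult, Ines, Nuria, Hamish, Maeve, Reuben, Jessamy, Fenna, and Efua each take $96,000. The remaining share for the deceased Zephyr ($96,000) is carried to the next generation.
That pool ($96,000) passes entirely to Noor, the sole taker at the great-grandchildren's generation.

Pieter: $320,000; Wiremu: $320,000; Yseult: $96,000; Ines: $96,000; Nuria: $96,000; Hamish: $96,000; Maeve: $96,000; Noor: $96,000; Reuben: $96,000; Jessamy: $96,000; Fenna: $96,000; Efua: $96,000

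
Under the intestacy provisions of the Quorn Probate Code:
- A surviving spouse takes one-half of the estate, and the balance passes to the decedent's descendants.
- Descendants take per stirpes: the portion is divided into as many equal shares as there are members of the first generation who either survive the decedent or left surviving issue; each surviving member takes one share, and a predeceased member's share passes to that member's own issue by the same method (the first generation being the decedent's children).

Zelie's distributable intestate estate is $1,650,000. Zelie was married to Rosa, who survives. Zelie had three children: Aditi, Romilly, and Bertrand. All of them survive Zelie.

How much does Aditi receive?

Aditi receives $275,000.

Rosa takes one-half of $1,650,000 = $825,000. The remaining $825,000 passes to the descendants.
The descendants' portion ($825,000) is divided into 3 shares of $275,000: Aditi, Romilly, and Bertrand each take $275,000.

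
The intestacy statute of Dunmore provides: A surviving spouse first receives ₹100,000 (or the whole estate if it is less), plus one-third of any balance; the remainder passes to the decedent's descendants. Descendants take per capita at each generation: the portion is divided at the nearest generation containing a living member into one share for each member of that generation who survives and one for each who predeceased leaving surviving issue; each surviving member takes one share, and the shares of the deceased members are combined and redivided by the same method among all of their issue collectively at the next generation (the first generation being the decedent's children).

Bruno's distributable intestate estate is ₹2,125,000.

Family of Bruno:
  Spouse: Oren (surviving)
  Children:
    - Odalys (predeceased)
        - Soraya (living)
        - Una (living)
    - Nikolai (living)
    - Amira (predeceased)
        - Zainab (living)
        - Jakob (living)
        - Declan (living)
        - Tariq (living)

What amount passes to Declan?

Oren first takes ₹100,000, leaving a balance of ₹2,025,000. Oren then takes one-third of the balance (₹675,000), for a total of ₹775,000. The remaining ₹1,350,000 passes to the descendants.
The descendants' portion (₹1,350,000) is divided at the children's generation into 3 shares of ₹450,000. Nikolai takes ₹450,000. The 2 shares of the deceased (Odalys and Amira) are combined into a pool of ₹900,000.
That pool (₹900,000) is divided at the grandchildren's generation equally among Soraya, Una, Zainab, Jakob, Declan, and Tariq: ₹150,000 each.

Declan receives ₹150,000.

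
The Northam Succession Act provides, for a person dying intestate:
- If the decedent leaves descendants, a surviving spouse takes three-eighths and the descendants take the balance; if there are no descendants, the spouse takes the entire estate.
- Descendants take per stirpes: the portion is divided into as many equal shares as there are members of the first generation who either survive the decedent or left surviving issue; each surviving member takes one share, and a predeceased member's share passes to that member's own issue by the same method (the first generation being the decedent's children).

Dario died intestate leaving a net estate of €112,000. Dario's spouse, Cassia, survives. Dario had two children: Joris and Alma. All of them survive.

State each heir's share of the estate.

Cassia takes three-eighths of €112,000 = €42,000. The remaining €70,000 passes to the descendants.
The descendants' portion (€70,000) is divided into 2 shares of €35,000: Joris and Alma each take €35,000.

Cassia: €42,000; Joris: €35,000; Alma: €35,000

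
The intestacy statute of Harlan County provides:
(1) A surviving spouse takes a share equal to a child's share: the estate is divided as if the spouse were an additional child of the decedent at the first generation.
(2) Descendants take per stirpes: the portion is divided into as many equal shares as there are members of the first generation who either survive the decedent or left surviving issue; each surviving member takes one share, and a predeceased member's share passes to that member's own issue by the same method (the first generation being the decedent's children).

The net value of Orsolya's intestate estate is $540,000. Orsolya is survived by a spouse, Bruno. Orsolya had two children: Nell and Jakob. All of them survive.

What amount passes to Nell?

Nell receives $180,000.

The spouse counts as an additional share at the children's level, so there are 3 primary shares of $180,000. Bruno takes one such share ($180,000).
The children's combined portion ($360,000) is divided into 2 shares of $180,000: Nell and Jakob each take $180,000.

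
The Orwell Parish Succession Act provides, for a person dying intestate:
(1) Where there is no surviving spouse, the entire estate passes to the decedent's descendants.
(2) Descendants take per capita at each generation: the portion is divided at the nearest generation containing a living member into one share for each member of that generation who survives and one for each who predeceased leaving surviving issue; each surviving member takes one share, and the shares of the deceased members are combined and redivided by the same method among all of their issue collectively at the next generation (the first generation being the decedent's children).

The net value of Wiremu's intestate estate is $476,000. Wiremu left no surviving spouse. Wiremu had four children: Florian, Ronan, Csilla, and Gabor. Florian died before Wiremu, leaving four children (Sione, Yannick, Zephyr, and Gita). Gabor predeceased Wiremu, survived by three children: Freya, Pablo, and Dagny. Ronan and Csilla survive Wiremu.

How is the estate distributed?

The entire $476,000 passes to the descendants.
That amount ($476,000) is divided at the children's generation into 4 shares of $119,000. Ronan and Csilla each take $119,000. The 2 shares of the deceased (Florian and Gabor) are combined into a pool of $238,000.
That pool ($238,000) is divided at the grandchildren's generation equally among Sione, Yannick, Zephyr, Gita, Freya, Pablo, and Dagny: $34,000 each.

Sione: $34,000; Yannick: $34,000; Zephyr: $34,000; Gita: $34,000; Ronan: $119,000; Csilla: $119,000; Freya: $34,000; Pablo: $34,000; Dagny: $34,000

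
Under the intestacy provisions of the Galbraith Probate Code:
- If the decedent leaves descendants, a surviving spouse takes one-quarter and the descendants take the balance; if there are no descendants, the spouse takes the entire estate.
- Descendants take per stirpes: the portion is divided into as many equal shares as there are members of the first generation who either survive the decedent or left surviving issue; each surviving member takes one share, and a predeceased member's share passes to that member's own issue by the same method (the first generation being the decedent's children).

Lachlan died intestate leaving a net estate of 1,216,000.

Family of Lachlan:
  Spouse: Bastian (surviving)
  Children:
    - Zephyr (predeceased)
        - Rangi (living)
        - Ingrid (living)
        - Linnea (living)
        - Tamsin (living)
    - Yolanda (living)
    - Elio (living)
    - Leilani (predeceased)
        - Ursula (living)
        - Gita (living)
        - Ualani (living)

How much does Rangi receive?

Bastian takes one-quarter of 1,216,000 = 304,000. The remaining 912,000 passes to the descendants.
The descendants' portion (912,000) is divided into 4 shares of 228,000: Yolanda and Elio each take 228,000; Zephyr's 228,000 share passes to Zephyr's issue; Leilani's 228,000 share passes to Leilani's issue.
Zephyr's share (228,000) is divided into 4 shares of 57,000: Rangi, Ingrid, Linnea, and Tamsin each take 57,000.
Leilani's share (228,000) is divided into 3 shares of 76,000: Ursula, Gita, and Ualani each take 76,000.

Rangi receives 57,000.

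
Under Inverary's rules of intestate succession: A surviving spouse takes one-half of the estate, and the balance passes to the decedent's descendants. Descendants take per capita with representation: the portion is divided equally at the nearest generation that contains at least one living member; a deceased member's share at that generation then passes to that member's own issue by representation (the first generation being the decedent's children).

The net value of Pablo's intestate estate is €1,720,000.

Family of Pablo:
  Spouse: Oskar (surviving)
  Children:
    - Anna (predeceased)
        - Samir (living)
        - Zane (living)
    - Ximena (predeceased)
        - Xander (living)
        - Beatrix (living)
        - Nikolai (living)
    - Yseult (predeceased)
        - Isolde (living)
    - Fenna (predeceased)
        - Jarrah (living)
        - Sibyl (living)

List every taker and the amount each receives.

Oskar: €860,000; Samir: €107,500; Zane: €107,500; Xander: €107,500; Beatrix: €107,500; Nikolai: €107,500; Isolde: €107,500; Jarrah: €107,500; Sibyl: €107,500

Oskar takes one-half of €1,720,000 = €860,000. The remaining €860,000 passes to the descendants.
No child survives, so the initial division is made at the grandchildren's generation.
The descendants' portion (€860,000) is divided into 8 shares of €107,500: Samir, Zane, Xander, Beatrix, Nikolai, Isolde, Jarrah, and Sibyl each take €107,500.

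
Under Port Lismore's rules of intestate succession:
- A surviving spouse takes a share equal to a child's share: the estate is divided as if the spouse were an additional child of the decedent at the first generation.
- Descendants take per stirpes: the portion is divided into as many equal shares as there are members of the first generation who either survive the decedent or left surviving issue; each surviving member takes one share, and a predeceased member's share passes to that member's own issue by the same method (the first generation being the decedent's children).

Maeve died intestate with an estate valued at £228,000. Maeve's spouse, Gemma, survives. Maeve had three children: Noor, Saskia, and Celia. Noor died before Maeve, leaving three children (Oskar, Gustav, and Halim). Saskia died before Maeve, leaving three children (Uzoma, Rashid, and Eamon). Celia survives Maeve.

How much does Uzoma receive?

Uzoma receives £19,000.

The spouse counts as an additional share at the children's level, so there are 4 primary shares of £57,000. Gemma takes one such share (£57,000).
The children's combined portion (£171,000) is divided into 3 shares of £57,000: Celia takes £57,000; Noor's £57,000 share passes to Noor's issue; Saskia's £57,000 share passes to Saskia's issue.
Noor's share (£57,000) is divided into 3 shares of £19,000: Oskar, Gustav, and Halim each take £19,000.
Saskia's share (£57,000) is divided into 3 shares of £19,000: Uzoma, Rashid, and Eamon each take £19,000.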